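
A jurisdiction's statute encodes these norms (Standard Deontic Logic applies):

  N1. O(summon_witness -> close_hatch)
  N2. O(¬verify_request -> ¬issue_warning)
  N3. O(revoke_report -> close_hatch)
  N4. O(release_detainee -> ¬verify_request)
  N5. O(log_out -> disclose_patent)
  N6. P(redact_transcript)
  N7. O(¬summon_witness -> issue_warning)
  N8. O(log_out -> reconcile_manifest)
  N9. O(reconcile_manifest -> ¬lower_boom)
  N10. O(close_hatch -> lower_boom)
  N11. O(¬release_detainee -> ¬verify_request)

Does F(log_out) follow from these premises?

Yes

By case analysis on ¬release_detainee: premise 11 gives O(¬release_detainee -> ¬verify_request) and premise 4 gives O(release_detainee -> ¬verify_request), so O(¬verify_request) either way.
From O(¬verify_request) and premise 2, O(¬verify_request -> ¬issue_warning), we obtain O(¬issue_warning).
Premise 7, O(¬summon_witness -> issue_warning), contraposes to O(¬issue_warning -> summon_witness); with O(¬issue_warning) we get O(summon_witness).
From O(summon_witness) and premise 1, O(summon_witness -> close_hatch), we obtain O(close_hatch).
With premise 10, O(close_hatch -> lower_boom), the K-axiom yields O(lower_boom).
The contrapositive of premise 9 (O(reconcile_manifest -> ¬lower_boom)) is O(lower_boom -> ¬reconcile_manifest), and O(lower_boom) is already established, so O(¬reconcile_manifest).
The contrapositive of premise 8 (O(log_out -> reconcile_manifest)) is O(¬reconcile_manifest -> ¬log_out), and O(¬reconcile_manifest) is already established, so O(¬log_out).
Premises 3, 5, 6 do not contribute to this derivation.
So O(¬log_out) holds, i.e. F(log_out). The claim follows.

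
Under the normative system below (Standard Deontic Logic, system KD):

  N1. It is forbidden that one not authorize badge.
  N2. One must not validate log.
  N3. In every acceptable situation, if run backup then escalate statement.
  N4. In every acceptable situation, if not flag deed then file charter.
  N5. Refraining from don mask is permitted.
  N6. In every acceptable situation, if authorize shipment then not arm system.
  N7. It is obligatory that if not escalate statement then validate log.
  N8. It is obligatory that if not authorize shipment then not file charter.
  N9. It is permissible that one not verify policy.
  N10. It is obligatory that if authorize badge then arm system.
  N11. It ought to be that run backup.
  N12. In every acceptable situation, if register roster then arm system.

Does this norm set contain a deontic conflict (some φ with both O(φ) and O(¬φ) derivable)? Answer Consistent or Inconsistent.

Consistent

Premise 7 is O(¬escalate_statement → validate_log), but O(¬escalate_statement) is not derivable from the premises, so it does not yield O(validate_log).
So O(validate_log) is not derivable, and the apparent clash with O(¬validate_log) does not arise.
A world satisfying every obligation exists (e.g. arm_system=true, authorize_badge=true, authorize_shipment=false, don_mask=false, escalate_statement=true, file_charter=false, flag_deed=true, register_roster=false, run_backup=true, validate_log=false, verify_policy=false); no atom is both obligatory and forbidden, so the set is consistent.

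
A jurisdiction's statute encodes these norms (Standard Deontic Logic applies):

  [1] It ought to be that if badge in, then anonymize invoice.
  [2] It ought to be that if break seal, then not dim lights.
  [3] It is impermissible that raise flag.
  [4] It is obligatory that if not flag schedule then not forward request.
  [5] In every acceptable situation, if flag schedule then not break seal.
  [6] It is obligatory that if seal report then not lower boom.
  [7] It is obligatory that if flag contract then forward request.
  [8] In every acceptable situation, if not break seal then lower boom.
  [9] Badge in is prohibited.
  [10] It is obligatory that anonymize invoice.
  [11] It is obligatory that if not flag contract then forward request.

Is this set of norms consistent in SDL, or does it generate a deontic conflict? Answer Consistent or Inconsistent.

Consistent

Premise 1 is O(badge_in → anonymize_invoice); even if O(anonymize_invoice) held, inferring O(badge_in) would be affirming the consequent — invalid.
So O(badge_in) is not derivable, and the apparent clash with O(¬badge_in) does not arise.
A world satisfying every obligation exists (e.g. anonymize_invoice=true, badge_in=false, break_seal=false, dim_lights=false, flag_contract=false, flag_schedule=true, forward_request=true, lower_boom=true, raise_flag=false, seal_report=false); no atom is both obligatory and forbidden, so the set is consistent.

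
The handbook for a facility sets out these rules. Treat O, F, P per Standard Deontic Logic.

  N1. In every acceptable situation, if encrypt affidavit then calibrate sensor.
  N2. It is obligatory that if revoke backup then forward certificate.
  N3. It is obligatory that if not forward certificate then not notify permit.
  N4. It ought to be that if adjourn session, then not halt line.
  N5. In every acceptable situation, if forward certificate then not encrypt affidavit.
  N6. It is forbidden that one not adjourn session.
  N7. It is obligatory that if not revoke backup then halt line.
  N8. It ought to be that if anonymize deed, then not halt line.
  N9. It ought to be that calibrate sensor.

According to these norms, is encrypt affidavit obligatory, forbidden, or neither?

Premise 6, F(¬adjourn_session), is equivalent to O(adjourn_session).
With premise 4, O(adjourn_session → ¬halt_line), the K-axiom yields O(¬halt_line).
The contrapositive of premise 7 (O(¬revoke_backup → halt_line)) is O(¬halt_line → revoke_backup), and O(¬halt_line) is already established, so O(revoke_backup).
Applying K to premise 2 (O(revoke_backup → forward_certificate)) and O(revoke_backup) yields O(forward_certificate).
Applying K to premise 5 (O(forward_certificate → ¬encrypt_affidavit)) and O(forward_certificate) yields O(¬encrypt_affidavit).
Premises 1, 3, 8, 9 do not contribute to this derivation.
Thus O(¬encrypt_affidavit), which is F(encrypt_affidavit): encrypt_affidavit is forbidden.

Forbidden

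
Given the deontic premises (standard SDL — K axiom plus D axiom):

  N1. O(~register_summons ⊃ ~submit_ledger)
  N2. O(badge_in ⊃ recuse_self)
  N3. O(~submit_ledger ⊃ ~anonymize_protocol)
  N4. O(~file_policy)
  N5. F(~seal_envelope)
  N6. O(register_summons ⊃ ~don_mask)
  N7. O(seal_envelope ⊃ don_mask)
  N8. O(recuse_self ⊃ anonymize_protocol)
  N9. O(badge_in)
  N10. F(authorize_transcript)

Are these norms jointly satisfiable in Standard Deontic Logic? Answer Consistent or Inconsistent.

Inconsistent

Premise 9 gives O(badge_in).
From O(badge_in) and premise 2, O(badge_in ⊃ recuse_self), we obtain O(recuse_self).
With premise 8, O(recuse_self ⊃ anonymize_protocol), the K-axiom yields O(anonymize_protocol).
Premise 3 is O(~submit_ledger ⊃ ~anonymize_protocol); contrapositively O(anonymize_protocol ⊃ submit_ledger). Since O(anonymize_protocol) holds, K gives O(submit_ledger).
Premise 1 is O(~register_summons ⊃ ~submit_ledger); contrapositively O(submit_ledger ⊃ register_summons). Since O(submit_ledger) holds, K gives O(register_summons).
Premise 6 is O(register_summons ⊃ ~don_mask); since O(register_summons), deontic closure gives O(~don_mask).
Premise 7 is O(seal_envelope ⊃ don_mask); contrapositively O(~don_mask ⊃ ~seal_envelope). Since O(~don_mask) holds, K gives O(~seal_envelope).
But premise 5, F(~seal_envelope), means O(seal_envelope).
We now have both O(~seal_envelope) and O(seal_envelope) — seal_envelope is simultaneously obligatory and forbidden, violating the D-axiom.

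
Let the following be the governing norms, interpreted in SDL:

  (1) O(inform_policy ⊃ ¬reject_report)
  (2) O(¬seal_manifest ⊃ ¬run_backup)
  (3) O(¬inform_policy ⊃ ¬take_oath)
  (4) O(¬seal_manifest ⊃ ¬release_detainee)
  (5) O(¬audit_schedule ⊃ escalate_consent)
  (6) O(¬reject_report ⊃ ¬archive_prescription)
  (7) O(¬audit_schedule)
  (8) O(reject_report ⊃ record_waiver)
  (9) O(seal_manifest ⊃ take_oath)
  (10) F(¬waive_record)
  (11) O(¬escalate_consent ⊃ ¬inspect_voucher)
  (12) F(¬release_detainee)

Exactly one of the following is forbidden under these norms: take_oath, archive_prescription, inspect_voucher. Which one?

archive_prescription

F(¬release_detainee) at premise 12 means O(release_detainee).
Premise 4 is O(¬seal_manifest ⊃ ¬release_detainee); contrapositively O(release_detainee ⊃ seal_manifest). Since O(release_detainee) holds, K gives O(seal_manifest).
Applying K to premise 9 (O(seal_manifest ⊃ take_oath)) and O(seal_manifest) yields O(take_oath).
Premise 3 is O(¬inform_policy ⊃ ¬take_oath); contrapositively O(take_oath ⊃ inform_policy). Since O(take_oath) holds, K gives O(inform_policy).
Applying K to premise 1 (O(inform_policy ⊃ ¬reject_report)) and O(inform_policy) yields O(¬reject_report).
Premise 6 is O(¬reject_report ⊃ ¬archive_prescription); since O(¬reject_report), deontic closure gives O(¬archive_prescription).
So O(¬archive_prescription) holds, i.e. archive_prescription is forbidden. None of the other listed options is forbidden under the premises.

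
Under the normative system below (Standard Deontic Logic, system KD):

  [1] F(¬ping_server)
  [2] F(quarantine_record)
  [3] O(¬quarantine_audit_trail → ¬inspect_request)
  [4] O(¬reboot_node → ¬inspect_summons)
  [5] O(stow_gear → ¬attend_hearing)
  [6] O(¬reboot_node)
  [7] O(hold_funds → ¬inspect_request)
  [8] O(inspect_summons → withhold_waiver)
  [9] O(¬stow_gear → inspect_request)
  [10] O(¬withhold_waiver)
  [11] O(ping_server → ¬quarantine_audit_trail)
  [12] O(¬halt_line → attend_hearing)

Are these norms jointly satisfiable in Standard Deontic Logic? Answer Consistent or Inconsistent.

Consistent

Premise 8 is O(inspect_summons → withhold_waiver), but O(inspect_summons) is not derivable from the premises, so it does not yield O(withhold_waiver).
So O(withhold_waiver) is not derivable, and the apparent clash with O(¬withhold_waiver) does not arise.
A world satisfying every obligation exists (e.g. attend_hearing=false, halt_line=true, hold_funds=false, inspect_request=false, inspect_summons=false, ping_server=true, quarantine_audit_trail=false, quarantine_record=false, reboot_node=false, stow_gear=true, withhold_waiver=false); no atom is both obligatory and forbidden, so the set is consistent.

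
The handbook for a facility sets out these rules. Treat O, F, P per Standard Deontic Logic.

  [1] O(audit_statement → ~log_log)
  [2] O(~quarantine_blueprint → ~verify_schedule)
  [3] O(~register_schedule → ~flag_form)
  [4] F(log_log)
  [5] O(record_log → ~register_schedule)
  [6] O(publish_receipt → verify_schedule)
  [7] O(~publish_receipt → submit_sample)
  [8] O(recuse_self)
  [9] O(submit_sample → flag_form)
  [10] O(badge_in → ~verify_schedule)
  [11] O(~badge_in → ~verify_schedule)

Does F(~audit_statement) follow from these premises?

Premise 1 is O(audit_statement → ~log_log); even if O(~log_log) held, inferring O(audit_statement) would be affirming the consequent — invalid.
No other premise forces O(audit_statement). An ideal world satisfying every premise can still have ~audit_statement true, so F(~audit_statement) is not derivable.

No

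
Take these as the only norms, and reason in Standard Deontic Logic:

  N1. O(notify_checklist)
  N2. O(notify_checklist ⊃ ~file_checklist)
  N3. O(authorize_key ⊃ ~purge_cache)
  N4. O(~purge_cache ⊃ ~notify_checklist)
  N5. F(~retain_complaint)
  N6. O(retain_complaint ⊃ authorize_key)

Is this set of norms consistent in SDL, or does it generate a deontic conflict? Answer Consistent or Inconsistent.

Inconsistent

Premise 5 is F(~retain_complaint), i.e. O(retain_complaint).
Applying K to premise 6 (O(retain_complaint ⊃ authorize_key)) and O(retain_complaint) yields O(authorize_key).
Applying K to premise 3 (O(authorize_key ⊃ ~purge_cache)) and O(authorize_key) yields O(~purge_cache).
Applying K to premise 4 (O(~purge_cache ⊃ ~notify_checklist)) and O(~purge_cache) yields O(~notify_checklist).
However, premise 1 gives O(notify_checklist).
We now have both O(~notify_checklist) and O(notify_checklist) — notify_checklist is simultaneously obligatory and forbidden, violating the D-axiom.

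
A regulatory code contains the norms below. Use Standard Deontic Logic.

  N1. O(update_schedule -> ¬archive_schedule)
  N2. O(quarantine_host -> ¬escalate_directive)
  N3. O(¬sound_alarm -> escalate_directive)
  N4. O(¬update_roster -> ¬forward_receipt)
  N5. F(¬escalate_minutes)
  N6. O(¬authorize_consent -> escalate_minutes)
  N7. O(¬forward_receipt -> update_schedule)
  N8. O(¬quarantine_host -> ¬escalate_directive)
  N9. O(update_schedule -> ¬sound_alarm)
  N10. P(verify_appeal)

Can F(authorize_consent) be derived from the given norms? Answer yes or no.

Premise 6 is O(¬authorize_consent -> escalate_minutes); even if O(escalate_minutes) held, inferring O(¬authorize_consent) would be affirming the consequent — invalid.
No other premise forces O(¬authorize_consent). An ideal world satisfying every premise can still have authorize_consent true, so F(authorize_consent) is not derivable.

No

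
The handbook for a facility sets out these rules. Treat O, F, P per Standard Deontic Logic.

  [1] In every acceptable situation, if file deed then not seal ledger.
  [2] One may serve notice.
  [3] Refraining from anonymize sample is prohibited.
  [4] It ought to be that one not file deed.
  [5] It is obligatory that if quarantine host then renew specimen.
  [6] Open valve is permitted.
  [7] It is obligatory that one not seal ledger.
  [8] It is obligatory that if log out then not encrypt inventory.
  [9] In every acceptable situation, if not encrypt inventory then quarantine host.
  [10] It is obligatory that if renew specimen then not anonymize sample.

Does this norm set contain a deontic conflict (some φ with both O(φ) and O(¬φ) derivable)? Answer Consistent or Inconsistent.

Consistent

Premise 1 is O(file_deed → ¬seal_ledger); even if O(¬seal_ledger) held, inferring O(file_deed) would be affirming the consequent — invalid.
So O(file_deed) is not derivable, and the apparent clash with O(¬file_deed) does not arise.
A world satisfying every obligation exists (e.g. anonymize_sample=true, encrypt_inventory=true, file_deed=false, log_out=false, open_valve=false, quarantine_host=false, renew_specimen=false, seal_ledger=false, serve_notice=false); no atom is both obligatory and forbidden, so the set is consistent.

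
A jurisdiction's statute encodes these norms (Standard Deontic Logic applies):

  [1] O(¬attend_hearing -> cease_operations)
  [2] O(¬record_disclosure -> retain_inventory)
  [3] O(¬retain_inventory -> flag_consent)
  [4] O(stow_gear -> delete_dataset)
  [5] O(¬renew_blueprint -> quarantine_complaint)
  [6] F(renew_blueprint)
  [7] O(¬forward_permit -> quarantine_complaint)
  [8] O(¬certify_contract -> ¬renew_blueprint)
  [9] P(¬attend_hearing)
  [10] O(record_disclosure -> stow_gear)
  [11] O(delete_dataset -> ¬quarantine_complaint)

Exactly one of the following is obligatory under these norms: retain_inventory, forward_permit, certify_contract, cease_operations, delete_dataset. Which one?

F(renew_blueprint) at premise 6 means O(¬renew_blueprint).
Applying K to premise 5 (O(¬renew_blueprint -> quarantine_complaint)) and O(¬renew_blueprint) yields O(quarantine_complaint).
Premise 11, O(delete_dataset -> ¬quarantine_complaint), contraposes to O(quarantine_complaint -> ¬delete_dataset); with O(quarantine_complaint) we get O(¬delete_dataset).
The contrapositive of premise 4 (O(stow_gear -> delete_dataset)) is O(¬delete_dataset -> ¬stow_gear), and O(¬delete_dataset) is already established, so O(¬stow_gear).
The contrapositive of premise 10 (O(record_disclosure -> stow_gear)) is O(¬stow_gear -> ¬record_disclosure), and O(¬stow_gear) is already established, so O(¬record_disclosure).
Premise 2 is O(¬record_disclosure -> retain_inventory); since O(¬record_disclosure), deontic closure gives O(retain_inventory).
So O(retain_inventory) holds — retain_inventory is obligatory. None of the other listed options is made obligatory by any chain of premises.

retain_inventory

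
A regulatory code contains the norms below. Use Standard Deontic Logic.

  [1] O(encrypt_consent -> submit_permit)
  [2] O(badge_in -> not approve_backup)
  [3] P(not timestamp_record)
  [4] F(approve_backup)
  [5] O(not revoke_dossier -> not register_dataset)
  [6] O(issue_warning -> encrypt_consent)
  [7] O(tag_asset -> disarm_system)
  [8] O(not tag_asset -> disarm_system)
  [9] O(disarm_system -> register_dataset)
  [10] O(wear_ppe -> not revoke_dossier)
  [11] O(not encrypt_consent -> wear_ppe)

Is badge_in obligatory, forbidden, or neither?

Premise 2 is O(badge_in -> not approve_backup); even if O(not approve_backup) held, inferring O(badge_in) would be affirming the consequent — invalid.
No premise or chain of K-axiom applications forces O(badge_in), and none forces O(not badge_in). So badge_in is neither obligatory nor forbidden under these norms.

Neither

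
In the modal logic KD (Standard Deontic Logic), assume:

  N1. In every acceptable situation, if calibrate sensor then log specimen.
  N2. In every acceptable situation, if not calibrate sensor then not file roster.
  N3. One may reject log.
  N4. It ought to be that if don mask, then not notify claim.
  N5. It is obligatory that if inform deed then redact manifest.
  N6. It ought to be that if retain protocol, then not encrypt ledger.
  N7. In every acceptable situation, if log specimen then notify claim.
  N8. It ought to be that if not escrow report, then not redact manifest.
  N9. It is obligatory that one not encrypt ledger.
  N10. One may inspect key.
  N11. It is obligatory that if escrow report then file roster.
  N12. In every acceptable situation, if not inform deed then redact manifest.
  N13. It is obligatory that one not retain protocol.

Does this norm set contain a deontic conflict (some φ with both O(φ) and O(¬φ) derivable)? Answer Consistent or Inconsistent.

Premise 6 is O(retain_protocol → ¬encrypt_ledger); even if O(¬encrypt_ledger) held, inferring O(retain_protocol) would be affirming the consequent — invalid.
So O(retain_protocol) is not derivable, and the apparent clash with O(¬retain_protocol) does not arise.
A world satisfying every obligation exists (e.g. calibrate_sensor=true, don_mask=false, encrypt_ledger=false, escrow_report=true, file_roster=true, inform_deed=false, inspect_key=false, log_specimen=true, notify_claim=true, redact_manifest=true, reject_log=false, retain_protocol=false); no atom is both obligatory and forbidden, so the set is consistent.

Consistent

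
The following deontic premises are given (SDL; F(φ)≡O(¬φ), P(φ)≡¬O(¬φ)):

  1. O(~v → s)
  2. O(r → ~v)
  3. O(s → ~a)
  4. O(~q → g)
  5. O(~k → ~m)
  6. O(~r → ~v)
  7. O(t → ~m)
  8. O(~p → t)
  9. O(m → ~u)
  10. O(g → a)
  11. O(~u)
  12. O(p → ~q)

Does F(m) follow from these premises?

Premises 6 and 2 are O(~r → ~v) and O(r → ~v); every ideal world satisfies ~r or r, so in either case ~v holds — hence O(~v).
From O(~v) and premise 1, O(~v → s), we obtain O(s).
From O(s) and premise 3, O(s → ~a), we obtain O(~a).
The contrapositive of premise 10 (O(g → a)) is O(~a → ~g), and O(~a) is already established, so O(~g).
The contrapositive of premise 4 (O(~q → g)) is O(~g → q), and O(~g) is already established, so O(q).
Premise 12 is O(p → ~q); contrapositively O(q → ~p). Since O(q) holds, K gives O(~p).
With premise 8, O(~p → t), the K-axiom yields O(t).
Applying K to premise 7 (O(t → ~m)) and O(t) yields O(~m).
Premises 5, 9, 11 do not contribute to this derivation.
So O(~m) holds, i.e. F(m). The claim follows.

Yes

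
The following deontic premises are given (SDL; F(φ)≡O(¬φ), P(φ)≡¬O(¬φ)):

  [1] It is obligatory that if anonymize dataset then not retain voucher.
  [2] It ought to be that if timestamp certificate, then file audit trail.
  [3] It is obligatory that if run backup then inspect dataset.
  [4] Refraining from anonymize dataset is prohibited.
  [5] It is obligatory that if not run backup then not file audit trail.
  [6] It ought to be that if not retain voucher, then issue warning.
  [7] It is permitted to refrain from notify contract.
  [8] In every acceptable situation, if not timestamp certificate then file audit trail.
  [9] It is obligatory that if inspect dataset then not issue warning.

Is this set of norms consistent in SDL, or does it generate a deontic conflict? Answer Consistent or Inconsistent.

Inconsistent

Premises 8 and 2 are O(¬timestamp_certificate → file_audit_trail) and O(timestamp_certificate → file_audit_trail); every ideal world satisfies ¬timestamp_certificate or timestamp_certificate, so in either case file_audit_trail holds — hence O(file_audit_trail).
Premise 5, O(¬run_backup → ¬file_audit_trail), contraposes to O(file_audit_trail → run_backup); with O(file_audit_trail) we get O(run_backup).
Applying K to premise 3 (O(run_backup → inspect_dataset)) and O(run_backup) yields O(inspect_dataset).
Applying K to premise 9 (O(inspect_dataset → ¬issue_warning)) and O(inspect_dataset) yields O(¬issue_warning).
The contrapositive of premise 6 (O(¬retain_voucher → issue_warning)) is O(¬issue_warning → retain_voucher), and O(¬issue_warning) is already established, so O(retain_voucher).
Premise 1 is O(anonymize_dataset → ¬retain_voucher); contrapositively O(retain_voucher → ¬anonymize_dataset). Since O(retain_voucher) holds, K gives O(¬anonymize_dataset).
Yet premise 4 is F(¬anonymize_dataset), i.e. O(anonymize_dataset).
We now have both O(¬anonymize_dataset) and O(anonymize_dataset) — anonymize_dataset is simultaneously obligatory and forbidden, violating the D-axiom.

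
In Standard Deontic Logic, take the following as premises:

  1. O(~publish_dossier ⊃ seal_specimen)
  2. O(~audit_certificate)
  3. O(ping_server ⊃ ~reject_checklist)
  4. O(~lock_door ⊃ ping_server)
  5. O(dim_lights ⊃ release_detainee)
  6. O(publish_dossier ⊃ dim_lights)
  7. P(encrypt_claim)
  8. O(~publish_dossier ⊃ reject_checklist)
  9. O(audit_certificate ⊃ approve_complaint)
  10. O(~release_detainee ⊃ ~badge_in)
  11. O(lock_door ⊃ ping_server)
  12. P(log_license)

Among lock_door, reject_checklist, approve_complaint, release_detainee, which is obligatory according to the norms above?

release_detainee

By case analysis on lock_door: premise 11 gives O(lock_door ⊃ ping_server) and premise 4 gives O(~lock_door ⊃ ping_server), so O(ping_server) either way.
Premise 3 is O(ping_server ⊃ ~reject_checklist); since O(ping_server), deontic closure gives O(~reject_checklist).
The contrapositive of premise 8 (O(~publish_dossier ⊃ reject_checklist)) is O(~reject_checklist ⊃ publish_dossier), and O(~reject_checklist) is already established, so O(publish_dossier).
Applying K to premise 6 (O(publish_dossier ⊃ dim_lights)) and O(publish_dossier) yields O(dim_lights).
Premise 5 is O(dim_lights ⊃ release_detainee); since O(dim_lights), deontic closure gives O(release_detainee).
So O(release_detainee) holds — release_detainee is obligatory. None of the other listed options is made obligatory by any chain of premises.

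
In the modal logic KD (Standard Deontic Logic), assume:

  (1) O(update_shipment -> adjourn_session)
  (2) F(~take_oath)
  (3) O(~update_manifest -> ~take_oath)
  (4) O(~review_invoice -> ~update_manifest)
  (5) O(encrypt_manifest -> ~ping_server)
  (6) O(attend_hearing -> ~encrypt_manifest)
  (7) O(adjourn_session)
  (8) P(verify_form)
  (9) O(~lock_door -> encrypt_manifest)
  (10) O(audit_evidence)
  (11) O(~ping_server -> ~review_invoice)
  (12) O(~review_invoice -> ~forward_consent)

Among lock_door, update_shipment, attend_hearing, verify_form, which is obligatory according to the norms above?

lock_door

Premise 2, F(~take_oath), is equivalent to O(take_oath).
Premise 3 is O(~update_manifest -> ~take_oath); contrapositively O(take_oath -> update_manifest). Since O(take_oath) holds, K gives O(update_manifest).
Premise 4, O(~review_invoice -> ~update_manifest), contraposes to O(update_manifest -> review_invoice); with O(update_manifest) we get O(review_invoice).
Premise 11, O(~ping_server -> ~review_invoice), contraposes to O(review_invoice -> ping_server); with O(review_invoice) we get O(ping_server).
Premise 5 is O(encrypt_manifest -> ~ping_server); contrapositively O(ping_server -> ~encrypt_manifest). Since O(ping_server) holds, K gives O(~encrypt_manifest).
Premise 9 is O(~lock_door -> encrypt_manifest); contrapositively O(~encrypt_manifest -> lock_door). Since O(~encrypt_manifest) holds, K gives O(lock_door).
So O(lock_door) holds — lock_door is obligatory. None of the other listed options is made obligatory by any chain of premises.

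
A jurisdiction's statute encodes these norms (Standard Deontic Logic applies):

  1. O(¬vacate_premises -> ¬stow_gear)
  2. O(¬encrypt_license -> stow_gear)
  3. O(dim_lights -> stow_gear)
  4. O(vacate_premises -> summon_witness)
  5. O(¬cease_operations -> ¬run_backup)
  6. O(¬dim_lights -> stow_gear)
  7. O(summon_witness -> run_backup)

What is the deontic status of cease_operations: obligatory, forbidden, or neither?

Premises 6 and 3 are O(¬dim_lights -> stow_gear) and O(dim_lights -> stow_gear); every ideal world satisfies ¬dim_lights or dim_lights, so in either case stow_gear holds — hence O(stow_gear).
Premise 1 is O(¬vacate_premises -> ¬stow_gear); contrapositively O(stow_gear -> vacate_premises). Since O(stow_gear) holds, K gives O(vacate_premises).
With premise 4, O(vacate_premises -> summon_witness), the K-axiom yields O(summon_witness).
From O(summon_witness) and premise 7, O(summon_witness -> run_backup), we obtain O(run_backup).
Premise 5, O(¬cease_operations -> ¬run_backup), contraposes to O(run_backup -> cease_operations); with O(run_backup) we get O(cease_operations).
Premise 2 does not contribute to this derivation.
Hence cease_operations is obligatory.

Obligatory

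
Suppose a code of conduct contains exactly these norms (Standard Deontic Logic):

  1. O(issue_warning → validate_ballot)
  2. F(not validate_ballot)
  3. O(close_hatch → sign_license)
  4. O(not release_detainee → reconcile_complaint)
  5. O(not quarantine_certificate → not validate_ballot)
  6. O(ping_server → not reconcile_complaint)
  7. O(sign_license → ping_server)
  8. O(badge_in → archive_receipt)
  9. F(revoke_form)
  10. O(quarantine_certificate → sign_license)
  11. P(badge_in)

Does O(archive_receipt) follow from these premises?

Premise 8 is O(badge_in → archive_receipt), but O(badge_in) is not derivable from the premises (the permission P(badge_in) asserts only not O(not badge_in), not O(badge_in)), so it does not yield O(archive_receipt).
No other premise forces O(archive_receipt). An ideal world satisfying every premise can still have archive_receipt false, so O(archive_receipt) is not derivable.

No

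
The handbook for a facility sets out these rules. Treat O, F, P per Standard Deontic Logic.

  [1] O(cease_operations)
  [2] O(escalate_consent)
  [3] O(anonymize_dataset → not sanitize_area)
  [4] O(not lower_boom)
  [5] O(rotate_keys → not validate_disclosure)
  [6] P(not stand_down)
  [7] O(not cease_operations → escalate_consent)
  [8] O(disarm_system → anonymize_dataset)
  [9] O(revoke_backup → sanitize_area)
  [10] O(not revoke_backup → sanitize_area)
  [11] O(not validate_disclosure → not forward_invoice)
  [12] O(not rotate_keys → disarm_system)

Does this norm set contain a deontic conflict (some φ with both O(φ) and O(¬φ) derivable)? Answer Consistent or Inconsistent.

Consistent

Premise 7 is O(not cease_operations → escalate_consent); even if O(escalate_consent) held, inferring O(not cease_operations) would be affirming the consequent — invalid.
So O(not cease_operations) is not derivable, and the apparent clash with O(cease_operations) does not arise.
A world satisfying every obligation exists (e.g. anonymize_dataset=false, cease_operations=true, disarm_system=false, escalate_consent=true, forward_invoice=false, lower_boom=false, revoke_backup=false, rotate_keys=true, sanitize_area=true, stand_down=false, validate_disclosure=false); no atom is both obligatory and forbidden, so the set is consistent.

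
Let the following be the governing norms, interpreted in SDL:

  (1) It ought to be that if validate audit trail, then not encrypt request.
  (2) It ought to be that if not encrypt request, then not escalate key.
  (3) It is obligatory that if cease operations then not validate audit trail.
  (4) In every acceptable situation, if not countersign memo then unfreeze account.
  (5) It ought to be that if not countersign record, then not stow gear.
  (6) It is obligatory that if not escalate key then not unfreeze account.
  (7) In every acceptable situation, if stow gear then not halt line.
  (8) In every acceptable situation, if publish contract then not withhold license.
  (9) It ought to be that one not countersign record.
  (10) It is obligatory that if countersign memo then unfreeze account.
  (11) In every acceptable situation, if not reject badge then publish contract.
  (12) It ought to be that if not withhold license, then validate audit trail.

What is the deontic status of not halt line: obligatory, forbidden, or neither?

Premise 7 is O(stow_gear → ¬halt_line), but O(stow_gear) is not derivable from the premises, so it does not yield O(¬halt_line).
No premise or chain of K-axiom applications forces O(¬halt_line), and none forces O(halt_line). So ¬halt_line is neither obligatory nor forbidden under these norms.

Neither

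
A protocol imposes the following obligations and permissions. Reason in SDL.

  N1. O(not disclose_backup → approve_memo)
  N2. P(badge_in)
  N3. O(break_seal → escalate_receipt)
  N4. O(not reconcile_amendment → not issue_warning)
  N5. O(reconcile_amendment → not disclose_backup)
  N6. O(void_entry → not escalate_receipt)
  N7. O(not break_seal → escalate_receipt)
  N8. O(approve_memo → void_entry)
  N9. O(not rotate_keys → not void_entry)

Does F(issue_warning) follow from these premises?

Yes

By case analysis on not break_seal: premise 7 gives O(not break_seal → escalate_receipt) and premise 3 gives O(break_seal → escalate_receipt), so O(escalate_receipt) either way.
Premise 6 is O(void_entry → not escalate_receipt); contrapositively O(escalate_receipt → not void_entry). Since O(escalate_receipt) holds, K gives O(not void_entry).
Premise 8, O(approve_memo → void_entry), contraposes to O(not void_entry → not approve_memo); with O(not void_entry) we get O(not approve_memo).
Premise 1 is O(not disclose_backup → approve_memo); contrapositively O(not approve_memo → disclose_backup). Since O(not approve_memo) holds, K gives O(disclose_backup).
The contrapositive of premise 5 (O(reconcile_amendment → not disclose_backup)) is O(disclose_backup → not reconcile_amendment), and O(disclose_backup) is already established, so O(not reconcile_amendment).
Applying K to premise 4 (O(not reconcile_amendment → not issue_warning)) and O(not reconcile_amendment) yields O(not issue_warning).
Premises 2, 9 do not contribute to this derivation.
So O(not issue_warning) holds, i.e. F(issue_warning). The claim follows.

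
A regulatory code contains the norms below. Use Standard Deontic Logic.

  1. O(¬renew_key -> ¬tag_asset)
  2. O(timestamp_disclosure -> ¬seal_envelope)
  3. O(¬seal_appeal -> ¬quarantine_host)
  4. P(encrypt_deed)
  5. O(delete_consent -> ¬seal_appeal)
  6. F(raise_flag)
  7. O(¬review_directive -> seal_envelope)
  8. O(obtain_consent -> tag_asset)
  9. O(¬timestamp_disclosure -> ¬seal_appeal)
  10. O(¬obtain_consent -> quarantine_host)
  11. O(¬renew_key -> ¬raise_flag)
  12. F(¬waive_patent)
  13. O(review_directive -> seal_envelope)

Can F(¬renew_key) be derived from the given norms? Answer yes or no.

Yes

Premises 13 and 7 cover both cases: O(review_directive -> seal_envelope) and O(¬review_directive -> seal_envelope). Since review_directive ∨ ¬review_directive is a tautology, O(seal_envelope) follows.
Premise 2 is O(timestamp_disclosure -> ¬seal_envelope); contrapositively O(seal_envelope -> ¬timestamp_disclosure). Since O(seal_envelope) holds, K gives O(¬timestamp_disclosure).
Applying K to premise 9 (O(¬timestamp_disclosure -> ¬seal_appeal)) and O(¬timestamp_disclosure) yields O(¬seal_appeal).
From O(¬seal_appeal) and premise 3, O(¬seal_appeal -> ¬quarantine_host), we obtain O(¬quarantine_host).
Premise 10 is O(¬obtain_consent -> quarantine_host); contrapositively O(¬quarantine_host -> obtain_consent). Since O(¬quarantine_host) holds, K gives O(obtain_consent).
Premise 8 is O(obtain_consent -> tag_asset); since O(obtain_consent), deontic closure gives O(tag_asset).
Premise 1, O(¬renew_key -> ¬tag_asset), contraposes to O(tag_asset -> renew_key); with O(tag_asset) we get O(renew_key).
Premises 4, 5, 6, 11, 12 do not contribute to this derivation.
So O(renew_key) holds, i.e. F(¬renew_key). The claim follows.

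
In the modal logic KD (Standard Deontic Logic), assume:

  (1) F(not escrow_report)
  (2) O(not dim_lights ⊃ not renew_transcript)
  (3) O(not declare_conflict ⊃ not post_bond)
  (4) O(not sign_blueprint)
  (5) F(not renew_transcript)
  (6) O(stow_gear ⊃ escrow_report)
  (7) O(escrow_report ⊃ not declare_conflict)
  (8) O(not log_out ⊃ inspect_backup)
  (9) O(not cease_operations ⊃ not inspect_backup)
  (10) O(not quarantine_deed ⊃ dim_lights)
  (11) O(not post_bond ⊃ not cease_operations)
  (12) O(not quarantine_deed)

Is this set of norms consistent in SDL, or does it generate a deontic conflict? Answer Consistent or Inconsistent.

Premise 2 is O(not dim_lights ⊃ not renew_transcript), but O(not dim_lights) is not derivable from the premises, so it does not yield O(not renew_transcript).
So O(not renew_transcript) is not derivable, and the apparent clash with O(renew_transcript) does not arise.
A world satisfying every obligation exists (e.g. cease_operations=false, declare_conflict=false, dim_lights=true, escrow_report=true, inspect_backup=false, log_out=true, post_bond=false, quarantine_deed=false, renew_transcript=true, sign_blueprint=false, stow_gear=false); no atom is both obligatory and forbidden, so the set is consistent.

Consistent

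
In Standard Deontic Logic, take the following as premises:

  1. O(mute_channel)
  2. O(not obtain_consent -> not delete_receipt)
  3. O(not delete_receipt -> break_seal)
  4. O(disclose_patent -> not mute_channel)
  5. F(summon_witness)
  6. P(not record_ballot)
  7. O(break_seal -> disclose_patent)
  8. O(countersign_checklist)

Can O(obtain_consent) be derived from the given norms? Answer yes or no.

Premise 1 states O(mute_channel) outright.
The contrapositive of premise 4 (O(disclose_patent -> not mute_channel)) is O(mute_channel -> not disclose_patent), and O(mute_channel) is already established, so O(not disclose_patent).
Premise 7, O(break_seal -> disclose_patent), contraposes to O(not disclose_patent -> not break_seal); with O(not disclose_patent) we get O(not break_seal).
Premise 3 is O(not delete_receipt -> break_seal); contrapositively O(not break_seal -> delete_receipt). Since O(not break_seal) holds, K gives O(delete_receipt).
The contrapositive of premise 2 (O(not obtain_consent -> not delete_receipt)) is O(delete_receipt -> obtain_consent), and O(delete_receipt) is already established, so O(obtain_consent).
Premises 5, 6, 8 do not contribute to this derivation.
So O(obtain_consent) follows.

Yes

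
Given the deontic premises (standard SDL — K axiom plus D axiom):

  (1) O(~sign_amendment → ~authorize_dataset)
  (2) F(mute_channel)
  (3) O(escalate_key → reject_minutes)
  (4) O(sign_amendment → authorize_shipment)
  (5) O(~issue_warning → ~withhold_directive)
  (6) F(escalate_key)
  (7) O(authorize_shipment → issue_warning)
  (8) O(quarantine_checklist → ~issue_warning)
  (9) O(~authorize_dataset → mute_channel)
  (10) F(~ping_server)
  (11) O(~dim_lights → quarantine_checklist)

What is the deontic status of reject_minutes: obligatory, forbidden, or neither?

Neither

Premise 3 is O(escalate_key → reject_minutes), but O(escalate_key) is not derivable from the premises, so it does not yield O(reject_minutes).
No premise or chain of K-axiom applications forces O(reject_minutes), and none forces O(~reject_minutes). So reject_minutes is neither obligatory nor forbidden under these norms.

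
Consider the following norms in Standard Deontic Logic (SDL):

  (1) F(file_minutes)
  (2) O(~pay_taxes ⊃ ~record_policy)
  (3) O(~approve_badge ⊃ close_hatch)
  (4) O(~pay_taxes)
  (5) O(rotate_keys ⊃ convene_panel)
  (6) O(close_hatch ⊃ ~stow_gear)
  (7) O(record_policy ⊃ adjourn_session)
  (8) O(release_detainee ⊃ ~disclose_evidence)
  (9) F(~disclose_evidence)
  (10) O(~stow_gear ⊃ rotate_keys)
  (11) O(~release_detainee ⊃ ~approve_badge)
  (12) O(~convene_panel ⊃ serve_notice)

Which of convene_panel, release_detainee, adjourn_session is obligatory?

convene_panel

F(~disclose_evidence) at premise 9 means O(disclose_evidence).
The contrapositive of premise 8 (O(release_detainee ⊃ ~disclose_evidence)) is O(disclose_evidence ⊃ ~release_detainee), and O(disclose_evidence) is already established, so O(~release_detainee).
With premise 11, O(~release_detainee ⊃ ~approve_badge), the K-axiom yields O(~approve_badge).
With premise 3, O(~approve_badge ⊃ close_hatch), the K-axiom yields O(close_hatch).
With premise 6, O(close_hatch ⊃ ~stow_gear), the K-axiom yields O(~stow_gear).
Premise 10 is O(~stow_gear ⊃ rotate_keys); since O(~stow_gear), deontic closure gives O(rotate_keys).
With premise 5, O(rotate_keys ⊃ convene_panel), the K-axiom yields O(convene_panel).
So O(convene_panel) holds — convene_panel is obligatory. None of the other listed options is made obligatory by any chain of premises.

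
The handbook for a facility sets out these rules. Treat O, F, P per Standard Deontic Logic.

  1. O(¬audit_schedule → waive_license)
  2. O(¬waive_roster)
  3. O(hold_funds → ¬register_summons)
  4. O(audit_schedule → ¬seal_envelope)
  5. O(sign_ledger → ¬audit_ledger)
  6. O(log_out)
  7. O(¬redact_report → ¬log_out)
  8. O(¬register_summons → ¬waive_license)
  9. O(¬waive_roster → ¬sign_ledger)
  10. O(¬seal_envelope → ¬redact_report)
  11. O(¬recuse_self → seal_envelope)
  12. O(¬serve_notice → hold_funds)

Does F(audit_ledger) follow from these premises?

No

Premise 5 is O(sign_ledger → ¬audit_ledger), but O(sign_ledger) is not derivable from the premises, so it does not yield O(¬audit_ledger).
No other premise forces O(¬audit_ledger). An ideal world satisfying every premise can still have audit_ledger true, so F(audit_ledger) is not derivable.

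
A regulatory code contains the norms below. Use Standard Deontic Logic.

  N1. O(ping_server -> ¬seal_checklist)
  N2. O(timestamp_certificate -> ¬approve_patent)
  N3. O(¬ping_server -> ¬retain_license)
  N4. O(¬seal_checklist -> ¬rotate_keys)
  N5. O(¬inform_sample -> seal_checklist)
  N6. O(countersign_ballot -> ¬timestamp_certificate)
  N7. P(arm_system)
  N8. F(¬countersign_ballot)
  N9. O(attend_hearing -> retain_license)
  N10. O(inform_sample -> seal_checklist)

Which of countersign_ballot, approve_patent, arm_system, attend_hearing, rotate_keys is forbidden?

Premises 5 and 10 cover both cases: O(¬inform_sample -> seal_checklist) and O(inform_sample -> seal_checklist). Since ¬inform_sample ∨ inform_sample is a tautology, O(seal_checklist) follows.
Premise 1 is O(ping_server -> ¬seal_checklist); contrapositively O(seal_checklist -> ¬ping_server). Since O(seal_checklist) holds, K gives O(¬ping_server).
From O(¬ping_server) and premise 3, O(¬ping_server -> ¬retain_license), we obtain O(¬retain_license).
The contrapositive of premise 9 (O(attend_hearing -> retain_license)) is O(¬retain_license -> ¬attend_hearing), and O(¬retain_license) is already established, so O(¬attend_hearing).
So O(¬attend_hearing) holds, i.e. attend_hearing is forbidden. None of the other listed options is forbidden under the premises.

attend_hearing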